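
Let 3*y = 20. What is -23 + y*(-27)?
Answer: -203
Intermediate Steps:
y = 20/3 (y = (1/3)*20 = 20/3 ≈ 6.6667)
-23 + y*(-27) = -23 + (20/3)*(-27) = -23 - 180 = -203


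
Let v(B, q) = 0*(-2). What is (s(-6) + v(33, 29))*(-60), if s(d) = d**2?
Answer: -2160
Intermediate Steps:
v(B, q) = 0
(s(-6) + v(33, 29))*(-60) = ((-6)**2 + 0)*(-60) = (36 + 0)*(-60) = 36*(-60) = -2160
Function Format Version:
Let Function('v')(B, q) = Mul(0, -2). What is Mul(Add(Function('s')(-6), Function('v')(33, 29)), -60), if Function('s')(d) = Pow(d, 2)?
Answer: -2160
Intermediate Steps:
Function('v')(B, q) = 0
Mul(Add(Function('s')(-6), Function('v')(33, 29)), -60) = Mul(Add(Pow(-6, 2), 0), -60) = Mul(Add(36, 0), -60) = Mul(36, -60) = -2160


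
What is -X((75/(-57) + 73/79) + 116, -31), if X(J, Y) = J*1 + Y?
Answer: -126997/1501 ≈ -84.608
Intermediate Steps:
X(J, Y) = J + Y
-X((75/(-57) + 73/79) + 116, -31) = -(((75/(-57) + 73/79) + 116) - 31) = -(((75*(-1/57) + 73*(1/79)) + 116) - 31) = -(((-25/19 + 73/79) + 116) - 31) = -((-588/1501 + 116) - 31) = -(173528/1501 - 31) = -1*126997/1501 = -126997/1501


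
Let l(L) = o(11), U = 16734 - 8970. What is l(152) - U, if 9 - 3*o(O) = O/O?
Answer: -23284/3 ≈ -7761.3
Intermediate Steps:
U = 7764
o(O) = 8/3 (o(O) = 3 - O/(3*O) = 3 - ⅓*1 = 3 - ⅓ = 8/3)
l(L) = 8/3
l(152) - U = 8/3 - 1*7764 = 8/3 - 7764 = -23284/3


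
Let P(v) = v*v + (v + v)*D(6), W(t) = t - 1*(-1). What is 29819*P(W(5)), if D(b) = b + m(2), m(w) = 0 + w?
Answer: 3936108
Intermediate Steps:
m(w) = w
D(b) = 2 + b (D(b) = b + 2 = 2 + b)
W(t) = 1 + t (W(t) = t + 1 = 1 + t)
P(v) = v² + 16*v (P(v) = v*v + (v + v)*(2 + 6) = v² + (2*v)*8 = v² + 16*v)
29819*P(W(5)) = 29819*((1 + 5)*(16 + (1 + 5))) = 29819*(6*(16 + 6)) = 29819*(6*22) = 29819*132 = 3936108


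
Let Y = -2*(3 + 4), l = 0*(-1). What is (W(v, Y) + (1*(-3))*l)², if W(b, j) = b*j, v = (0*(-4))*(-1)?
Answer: 0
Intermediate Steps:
l = 0
Y = -14 (Y = -2*7 = -14)
v = 0 (v = 0*(-1) = 0)
(W(v, Y) + (1*(-3))*l)² = (0*(-14) + (1*(-3))*0)² = (0 - 3*0)² = (0 + 0)² = 0² = 0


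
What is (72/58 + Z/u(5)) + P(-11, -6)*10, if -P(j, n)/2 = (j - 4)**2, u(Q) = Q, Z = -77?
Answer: -654553/145 ≈ -4514.2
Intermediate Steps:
P(j, n) = -2*(-4 + j)**2 (P(j, n) = -2*(j - 4)**2 = -2*(-4 + j)**2)
(72/58 + Z/u(5)) + P(-11, -6)*10 = (72/58 - 77/5) - 2*(-4 - 11)**2*10 = (72*(1/58) - 77*1/5) - 2*(-15)**2*10 = (36/29 - 77/5) - 2*225*10 = -2053/145 - 450*10 = -2053/145 - 4500 = -654553/145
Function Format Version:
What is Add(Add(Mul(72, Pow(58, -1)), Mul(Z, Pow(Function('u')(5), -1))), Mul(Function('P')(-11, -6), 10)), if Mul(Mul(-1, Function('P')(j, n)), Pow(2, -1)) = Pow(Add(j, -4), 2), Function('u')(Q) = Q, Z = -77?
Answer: Rational(-654553, 145) ≈ -4514.2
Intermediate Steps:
Function('P')(j, n) = Mul(-2, Pow(Add(-4, j), 2)) (Function('P')(j, n) = Mul(-2, Pow(Add(j, -4), 2)) = Mul(-2, Pow(Add(-4, j), 2)))
Add(Add(Mul(72, Pow(58, -1)), Mul(Z, Pow(Function('u')(5), -1))), Mul(Function('P')(-11, -6), 10)) = Add(Add(Mul(72, Pow(58, -1)), Mul(-77, Pow(5, -1))), Mul(Mul(-2, Pow(Add(-4, -11), 2)), 10)) = Add(Add(Mul(72, Rational(1, 58)), Mul(-77, Rational(1, 5))), Mul(Mul(-2, Pow(-15, 2)), 10)) = Add(Add(Rational(36, 29), Rational(-77, 5)), Mul(Mul(-2, 225), 10)) = Add(Rational(-2053, 145), Mul(-450, 10)) = Add(Rational(-2053, 145), -4500) = Rational(-654553, 145)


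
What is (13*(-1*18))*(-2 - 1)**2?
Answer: -2106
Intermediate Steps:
(13*(-1*18))*(-2 - 1)**2 = (13*(-18))*(-3)**2 = -234*9 = -2106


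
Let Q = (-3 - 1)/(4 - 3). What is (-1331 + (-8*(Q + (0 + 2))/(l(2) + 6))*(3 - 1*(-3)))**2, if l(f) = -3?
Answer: 1687401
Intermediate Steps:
Q = -4 (Q = -4/1 = -4*1 = -4)
(-1331 + (-8*(Q + (0 + 2))/(l(2) + 6))*(3 - 1*(-3)))**2 = (-1331 + (-8*(-4 + (0 + 2))/(-3 + 6))*(3 - 1*(-3)))**2 = (-1331 + (-8*(-4 + 2)/3)*(3 + 3))**2 = (-1331 - (-16)/3*6)**2 = (-1331 - 8*(-2/3)*6)**2 = (-1331 + (16/3)*6)**2 = (-1331 + 32)**2 = (-1299)**2 = 1687401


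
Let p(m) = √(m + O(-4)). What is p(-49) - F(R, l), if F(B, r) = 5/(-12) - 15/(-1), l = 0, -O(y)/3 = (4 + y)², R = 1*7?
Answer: -175/12 + 7*I ≈ -14.583 + 7.0*I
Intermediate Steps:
R = 7
O(y) = -3*(4 + y)²
F(B, r) = 175/12 (F(B, r) = 5*(-1/12) - 15*(-1) = -5/12 + 15 = 175/12)
p(m) = √m (p(m) = √(m - 3*(4 - 4)²) = √(m - 3*0²) = √(m - 3*0) = √(m + 0) = √m)
p(-49) - F(R, l) = √(-49) - 1*175/12 = 7*I - 175/12 = -175/12 + 7*I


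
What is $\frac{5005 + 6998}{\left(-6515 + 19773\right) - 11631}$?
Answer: $\frac{12003}{1627} \approx 7.3774$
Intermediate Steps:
$\frac{5005 + 6998}{\left(-6515 + 19773\right) - 11631} = \frac{12003}{13258 - 11631} = \frac{12003}{1627}$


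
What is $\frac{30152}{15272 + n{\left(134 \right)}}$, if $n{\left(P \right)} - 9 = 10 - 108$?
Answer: $\frac{30152}{15183} \approx 1.9859$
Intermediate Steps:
$n{\left(P \right)} = -89$ ($n{\left(P \right)} = 9 + \left(10 - 108\right) = 9 - 98 = -89$)
$\frac{30152}{15272 + n{\left(134 \right)}} = \frac{30152}{15272 - 89} = \frac{30152}{15183}$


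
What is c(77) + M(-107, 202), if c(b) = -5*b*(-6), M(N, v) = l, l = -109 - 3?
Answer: 2198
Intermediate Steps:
l = -112
M(N, v) = -112
c(b) = 30*b
c(77) + M(-107, 202) = 30*77 - 112 = 2310 - 112 = 2198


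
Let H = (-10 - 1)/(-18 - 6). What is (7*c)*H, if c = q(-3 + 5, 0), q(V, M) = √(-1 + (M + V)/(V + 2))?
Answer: 77*I*√2/48 ≈ 2.2686*I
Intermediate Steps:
q(V, M) = √(-1 + (M + V)/(2 + V))
H = 11/24 (H = -11/(-24) = -11*(-1/24) = 11/24 ≈ 0.45833)
c = I*√2/2 (c = √((-2 + 0)/(2 + (-3 + 5))) = √(-2/(2 + 2)) = √(-2/4) = √((¼)*(-2)) = √(-½) = I*√2/2 ≈ 0.70711*I)
(7*c)*H = (7*(I*√2/2))*(11/24) = (7*I*√2/2)*(11/24) = 77*I*√2/48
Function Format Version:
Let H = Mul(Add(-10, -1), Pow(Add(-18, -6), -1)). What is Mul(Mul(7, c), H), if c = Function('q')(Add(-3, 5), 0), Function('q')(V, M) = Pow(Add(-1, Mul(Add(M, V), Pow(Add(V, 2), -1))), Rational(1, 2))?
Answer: Mul(Rational(77, 48), I, Pow(2, Rational(1, 2))) ≈ Mul(2.2686, I)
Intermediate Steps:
Function('q')(V, M) = Pow(Add(-1, Mul(Pow(Add(2, V), -1), Add(M, V))), Rational(1, 2)) (Function('q')(V, M) = Pow(Add(-1, Mul(Add(M, V), Pow(Add(2, V), -1))), Rational(1, 2)) = Pow(Add(-1, Mul(Pow(Add(2, V), -1), Add(M, V))), Rational(1, 2)))
H = Rational(11, 24) (H = Mul(-11, Pow(-24, -1)) = Mul(-11, Rational(-1, 24)) = Rational(11, 24) ≈ 0.45833)
c = Mul(Rational(1, 2), I, Pow(2, Rational(1, 2))) (c = Pow(Mul(Pow(Add(2, Add(-3, 5)), -1), Add(-2, 0)), Rational(1, 2)) = Pow(Mul(Pow(Add(2, 2), -1), -2), Rational(1, 2)) = Pow(Mul(Pow(4, -1), -2), Rational(1, 2)) = Pow(Mul(Rational(1, 4), -2), Rational(1, 2)) = Pow(Rational(-1, 2), Rational(1, 2)) = Mul(Rational(1, 2), I, Pow(2, Rational(1, 2))) ≈ Mul(0.70711, I))
Mul(Mul(7, c), H) = Mul(Mul(7, Mul(Rational(1, 2), I, Pow(2, Rational(1, 2)))), Rational(11, 24)) = Mul(Mul(Rational(7, 2), I, Pow(2, Rational(1, 2))), Rational(11, 24)) = Mul(Rational(77, 48), I, Pow(2, Rational(1, 2)))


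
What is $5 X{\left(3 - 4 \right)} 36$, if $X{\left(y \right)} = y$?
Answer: $-180$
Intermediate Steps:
$5 X{\left(3 - 4 \right)} 36 = 5 \left(3 - 4\right) 36 = 5 \left(-1\right) 36 = \left(-5\right) 36 = -180$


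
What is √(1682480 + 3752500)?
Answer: 2*√1358745 ≈ 2331.3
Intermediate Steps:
√(1682480 + 3752500) = √5434980 = 2*√1358745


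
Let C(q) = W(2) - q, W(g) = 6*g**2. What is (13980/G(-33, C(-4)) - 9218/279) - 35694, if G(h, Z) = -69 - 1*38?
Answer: -1070459728/29853 ≈ -35858.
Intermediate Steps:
C(q) = 24 - q (C(q) = 6*2**2 - q = 6*4 - q = 24 - q)
G(h, Z) = -107 (G(h, Z) = -69 - 38 = -107)
(13980/G(-33, C(-4)) - 9218/279) - 35694 = (13980/(-107) - 9218/279) - 35694 = (13980*(-1/107) - 9218*1/279) - 35694 = (-13980/107 - 9218/279) - 35694 = -4886746/29853 - 35694 = -1070459728/29853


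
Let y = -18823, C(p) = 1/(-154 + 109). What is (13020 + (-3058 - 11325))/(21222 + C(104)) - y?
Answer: 17975696612/954989 ≈ 18823.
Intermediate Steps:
C(p) = -1/45 (C(p) = 1/(-45) = -1/45)
(13020 + (-3058 - 11325))/(21222 + C(104)) - y = (13020 + (-3058 - 11325))/(21222 - 1/45) - 1*(-18823) = (13020 - 14383)/(954989/45) + 18823 = -1363*45/954989 + 18823 = -61335/954989 + 18823 = 17975696612/954989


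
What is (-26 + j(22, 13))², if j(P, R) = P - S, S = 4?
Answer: 64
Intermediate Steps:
j(P, R) = -4 + P (j(P, R) = P - 1*4 = P - 4 = -4 + P)
(-26 + j(22, 13))² = (-26 + (-4 + 22))² = (-26 + 18)² = (-8)² = 64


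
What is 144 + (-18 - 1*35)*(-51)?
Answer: 2847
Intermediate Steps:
144 + (-18 - 1*35)*(-51) = 144 + (-18 - 35)*(-51) = 144 - 53*(-51) = 144 + 2703 = 2847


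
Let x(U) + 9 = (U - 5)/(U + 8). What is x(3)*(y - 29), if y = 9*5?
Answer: -1616/11 ≈ -146.91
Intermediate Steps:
x(U) = -9 + (-5 + U)/(8 + U) (x(U) = -9 + (U - 5)/(U + 8) = -9 + (-5 + U)/(8 + U))
y = 45
x(3)*(y - 29) = ((-77 - 8*3)/(8 + 3))*(45 - 29) = ((-77 - 24)/11)*16 = ((1/11)*(-101))*16 = -101/11*16 = -1616/11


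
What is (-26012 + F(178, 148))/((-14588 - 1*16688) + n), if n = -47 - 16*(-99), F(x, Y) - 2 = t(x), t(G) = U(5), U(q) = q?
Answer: 26005/29739 ≈ 0.87444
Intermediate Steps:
t(G) = 5
F(x, Y) = 7 (F(x, Y) = 2 + 5 = 7)
n = 1537 (n = -47 + 1584 = 1537)
(-26012 + F(178, 148))/((-14588 - 1*16688) + n) = (-26012 + 7)/((-14588 - 1*16688) + 1537) = -26005/((-14588 - 16688) + 1537) = -26005/(-31276 + 1537) = -26005/(-29739) = -26005*(-1/29739) = 26005/29739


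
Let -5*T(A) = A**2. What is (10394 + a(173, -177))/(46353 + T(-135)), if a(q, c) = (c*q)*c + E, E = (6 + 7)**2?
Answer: 452540/3559 ≈ 127.15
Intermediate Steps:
E = 169 (E = 13**2 = 169)
a(q, c) = 169 + q*c**2 (a(q, c) = (c*q)*c + 169 = q*c**2 + 169 = 169 + q*c**2)
T(A) = -A**2/5
(10394 + a(173, -177))/(46353 + T(-135)) = (10394 + (169 + 173*(-177)**2))/(46353 - 1/5*(-135)**2) = (10394 + (169 + 173*31329))/(46353 - 1/5*18225) = (10394 + (169 + 5419917))/(46353 - 3645) = (10394 + 5420086)/42708 = 5430480*(1/42708) = 452540/3559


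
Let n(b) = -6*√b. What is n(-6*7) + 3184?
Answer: 3184 - 6*I*√42 ≈ 3184.0 - 38.884*I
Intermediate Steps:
n(-6*7) + 3184 = -6*I*√42 + 3184 = 3184 - 6*I*√42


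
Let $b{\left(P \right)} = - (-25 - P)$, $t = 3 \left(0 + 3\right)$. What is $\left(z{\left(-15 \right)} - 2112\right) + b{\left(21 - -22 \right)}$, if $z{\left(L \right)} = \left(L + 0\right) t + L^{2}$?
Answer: $-1954$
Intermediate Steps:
$t = 9$ ($t = 3 \cdot 3 = 9$)
$z{\left(L \right)} = L^{2} + 9 L$ ($z{\left(L \right)} = \left(L + 0\right) 9 + L^{2} = L 9 + L^{2} = 9 L + L^{2} = L^{2} + 9 L$)
$b{\left(P \right)} = 25 + P$
$\left(z{\left(-15 \right)} - 2112\right) + b{\left(21 - -22 \right)} = \left(- 15 \left(9 - 15\right) - 2112\right) + \left(25 + \left(21 - -22\right)\right) = \left(\left(-15\right) \left(-6\right) - 2112\right) + \left(25 + \left(21 + 22\right)\right) = \left(90 - 2112\right) + \left(25 + 43\right) = -2022 + 68 = -1954$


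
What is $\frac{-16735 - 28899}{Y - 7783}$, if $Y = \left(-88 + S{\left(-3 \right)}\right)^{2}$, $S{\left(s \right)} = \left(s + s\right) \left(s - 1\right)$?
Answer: $\frac{45634}{3687} \approx 12.377$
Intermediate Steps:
$S{\left(s \right)} = 2 s \left(-1 + s\right)$
$Y = 4096$ ($Y = \left(-88 + 2 \left(-3\right) \left(-1 - 3\right)\right)^{2} = \left(-88 + 2 \left(-3\right) \left(-4\right)\right)^{2} = \left(-88 + 24\right)^{2} = \left(-64\right)^{2} = 4096$)
$\frac{-16735 - 28899}{Y - 7783} = \frac{-16735 - 28899}{4096 - 7783} = - \frac{45634}{-3687} = \left(-45634\right) \left(- \frac{1}{3687}\right) = \frac{45634}{3687}$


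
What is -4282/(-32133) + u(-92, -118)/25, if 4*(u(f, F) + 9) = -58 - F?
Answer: 299848/803325 ≈ 0.37326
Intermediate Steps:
u(f, F) = -47/2 - F/4 (u(f, F) = -9 + (-58 - F)/4 = -9 + (-29/2 - F/4) = -47/2 - F/4)
-4282/(-32133) + u(-92, -118)/25 = -4282/(-32133) + (-47/2 - 1/4*(-118))/25 = -4282*(-1/32133) + (-47/2 + 59/2)*(1/25) = 4282/32133 + 6*(1/25) = 4282/32133 + 6/25 = 299848/803325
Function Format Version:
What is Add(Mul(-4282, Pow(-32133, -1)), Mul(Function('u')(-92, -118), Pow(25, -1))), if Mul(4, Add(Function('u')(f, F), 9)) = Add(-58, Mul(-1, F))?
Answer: Rational(299848, 803325) ≈ 0.37326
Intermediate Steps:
Function('u')(f, F) = Add(Rational(-47, 2), Mul(Rational(-1, 4), F)) (Function('u')(f, F) = Add(-9, Mul(Rational(1, 4), Add(-58, Mul(-1, F)))) = Add(-9, Add(Rational(-29, 2), Mul(Rational(-1, 4), F))) = Add(Rational(-47, 2), Mul(Rational(-1, 4), F)))
Add(Mul(-4282, Pow(-32133, -1)), Mul(Function('u')(-92, -118), Pow(25, -1))) = Add(Mul(-4282, Pow(-32133, -1)), Mul(Add(Rational(-47, 2), Mul(Rational(-1, 4), -118)), Pow(25, -1))) = Add(Mul(-4282, Rational(-1, 32133)), Mul(Add(Rational(-47, 2), Rational(59, 2)), Rational(1, 25))) = Add(Rational(4282, 32133), Mul(6, Rational(1, 25))) = Add(Rational(4282, 32133), Rational(6, 25)) = Rational(299848, 803325)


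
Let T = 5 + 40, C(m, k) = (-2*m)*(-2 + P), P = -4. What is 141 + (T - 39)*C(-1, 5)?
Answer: 69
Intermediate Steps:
C(m, k) = 12*m (C(m, k) = (-2*m)*(-2 - 4) = -2*m*(-6) = 12*m)
T = 45
141 + (T - 39)*C(-1, 5) = 141 + (45 - 39)*(12*(-1)) = 141 + 6*(-12) = 141 - 72 = 69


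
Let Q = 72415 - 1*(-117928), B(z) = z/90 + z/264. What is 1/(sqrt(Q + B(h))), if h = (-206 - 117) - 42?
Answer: 6*sqrt(3316441678)/150747349 ≈ 0.0022921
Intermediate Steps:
h = -365 (h = -323 - 42 = -365)
B(z) = 59*z/3960 (B(z) = z*(1/90) + z*(1/264) = z/90 + z/264 = 59*z/3960)
Q = 190343 (Q = 72415 + 117928 = 190343)
1/(sqrt(Q + B(h))) = 1/(sqrt(190343 + (59/3960)*(-365))) = 1/(sqrt(190343 - 4307/792)) = 1/(sqrt(150747349/792)) = 1/(sqrt(3316441678)/132) = 6*sqrt(3316441678)/150747349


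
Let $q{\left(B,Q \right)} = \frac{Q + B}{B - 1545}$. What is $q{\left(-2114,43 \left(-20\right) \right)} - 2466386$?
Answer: $- \frac{9024503400}{3659} \approx -2.4664 \cdot 10^{6}$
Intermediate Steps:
$q{\left(B,Q \right)} = \frac{B + Q}{-1545 + B}$
$q{\left(-2114,43 \left(-20\right) \right)} - 2466386 = \frac{-2114 + 43 \left(-20\right)}{-1545 - 2114} - 2466386 = \frac{-2114 - 860}{-3659} - 2466386 = \left(- \frac{1}{3659}\right) \left(-2974\right) - 2466386 = \frac{2974}{3659} - 2466386 = - \frac{9024503400}{3659}$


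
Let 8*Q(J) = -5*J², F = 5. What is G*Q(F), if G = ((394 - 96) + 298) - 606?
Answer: 625/4 ≈ 156.25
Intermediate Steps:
Q(J) = -5*J²/8 (Q(J) = (-5*J²)/8 = -5*J²/8)
G = -10 (G = (298 + 298) - 606 = 596 - 606 = -10)
G*Q(F) = -(-25)*5²/4 = -(-25)*25/4 = -10*(-125/8) = 625/4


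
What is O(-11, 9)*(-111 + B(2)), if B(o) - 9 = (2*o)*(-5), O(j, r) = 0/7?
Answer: 0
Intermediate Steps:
O(j, r) = 0 (O(j, r) = 0*(⅐) = 0)
B(o) = 9 - 10*o (B(o) = 9 + (2*o)*(-5) = 9 - 10*o)
O(-11, 9)*(-111 + B(2)) = 0*(-111 + (9 - 10*2)) = 0*(-111 + (9 - 20)) = 0*(-111 - 11) = 0*(-122) = 0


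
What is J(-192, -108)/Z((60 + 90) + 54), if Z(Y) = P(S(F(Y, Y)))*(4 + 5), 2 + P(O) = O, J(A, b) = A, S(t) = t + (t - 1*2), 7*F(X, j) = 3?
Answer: 224/33 ≈ 6.7879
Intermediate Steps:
F(X, j) = 3/7 (F(X, j) = (⅐)*3 = 3/7)
S(t) = -2 + 2*t (S(t) = t + (t - 2) = t + (-2 + t) = -2 + 2*t)
P(O) = -2 + O
Z(Y) = -198/7 (Z(Y) = (-2 + (-2 + 2*(3/7)))*(4 + 5) = (-2 + (-2 + 6/7))*9 = (-2 - 8/7)*9 = -22/7*9 = -198/7)
J(-192, -108)/Z((60 + 90) + 54) = -192/(-198/7) = -192*(-7/198) = 224/33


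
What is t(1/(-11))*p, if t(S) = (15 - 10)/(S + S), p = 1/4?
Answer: -55/8 ≈ -6.8750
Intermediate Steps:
p = ¼ ≈ 0.25000
t(S) = 5/(2*S) (t(S) = 5/((2*S)) = 5*(1/(2*S)) = 5/(2*S))
t(1/(-11))*p = (5/(2*(1/(-11))))*(¼) = (5/(2*(-1/11)))*(¼) = ((5/2)*(-11))*(¼) = -55/2*¼ = -55/8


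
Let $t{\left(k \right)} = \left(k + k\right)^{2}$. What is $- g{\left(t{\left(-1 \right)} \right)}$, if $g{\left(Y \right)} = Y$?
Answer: $-4$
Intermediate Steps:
$t{\left(k \right)} = 4 k^{2}$ ($t{\left(k \right)} = \left(2 k\right)^{2} = 4 k^{2}$)
$- g{\left(t{\left(-1 \right)} \right)} = - 4 \left(-1\right)^{2} = - 4 \cdot 1 = \left(-1\right) 4 = -4$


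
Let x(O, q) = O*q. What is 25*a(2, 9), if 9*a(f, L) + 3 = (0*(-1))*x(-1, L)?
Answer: -25/3 ≈ -8.3333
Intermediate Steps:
a(f, L) = -⅓ (a(f, L) = -⅓ + ((0*(-1))*(-L))/9 = -⅓ + (0*(-L))/9 = -⅓ + (⅑)*0 = -⅓ + 0 = -⅓)
25*a(2, 9) = 25*(-⅓) = -25/3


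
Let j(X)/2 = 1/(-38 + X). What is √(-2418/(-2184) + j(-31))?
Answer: √1006089/966 ≈ 1.0383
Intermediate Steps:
j(X) = 2/(-38 + X)
√(-2418/(-2184) + j(-31)) = √(-2418/(-2184) + 2/(-38 - 31)) = √(-2418*(-1/2184) + 2/(-69)) = √(31/28 + 2*(-1/69)) = √(31/28 - 2/69) = √(2083/1932) = √1006089/966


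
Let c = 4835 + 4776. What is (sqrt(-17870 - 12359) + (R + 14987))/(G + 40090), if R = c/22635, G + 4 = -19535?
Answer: 339240356/465171885 + I*sqrt(30229)/20551 ≈ 0.72928 + 0.0084602*I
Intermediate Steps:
G = -19539 (G = -4 - 19535 = -19539)
c = 9611
R = 9611/22635 ≈ 0.42461
(sqrt(-17870 - 12359) + (R + 14987))/(G + 40090) = (sqrt(-17870 - 12359) + (9611/22635 + 14987))/(-19539 + 40090) = (sqrt(-30229) + 339240356/22635)/20551 = (I*sqrt(30229) + 339240356/22635)*(1/20551) = (339240356/22635 + I*sqrt(30229))*(1/20551) = 339240356/465171885 + I*sqrt(30229)/20551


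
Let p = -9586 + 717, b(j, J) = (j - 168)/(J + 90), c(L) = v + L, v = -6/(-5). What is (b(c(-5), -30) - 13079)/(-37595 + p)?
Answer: 3924559/13939200 ≈ 0.28155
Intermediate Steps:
v = 6/5 (v = -6*(-1/5) = 6/5 ≈ 1.2000)
c(L) = 6/5 + L
b(j, J) = (-168 + j)/(90 + J)
p = -8869
(b(c(-5), -30) - 13079)/(-37595 + p) = ((-168 + (6/5 - 5))/(90 - 30) - 13079)/(-37595 - 8869) = ((-168 - 19/5)/60 - 13079)/(-46464) = ((1/60)*(-859/5) - 13079)*(-1/46464) = (-859/300 - 13079)*(-1/46464) = -3924559/300*(-1/46464) = 3924559/13939200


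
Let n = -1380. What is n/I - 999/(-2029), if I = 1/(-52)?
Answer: 145602039/2029 ≈ 71761.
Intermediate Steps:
I = -1/52 ≈ -0.019231
n/I - 999/(-2029) = -1380/(-1/52) - 999/(-2029) = -1380*(-52) - 999*(-1/2029) = 71760 + 999/2029 = 145602039/2029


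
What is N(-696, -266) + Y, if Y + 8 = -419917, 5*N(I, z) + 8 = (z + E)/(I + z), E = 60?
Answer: -201984674/481 ≈ -4.1993e+5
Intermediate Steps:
N(I, z) = -8/5 + (60 + z)/(5*(I + z)) (N(I, z) = -8/5 + ((z + 60)/(I + z))/5 = -8/5 + ((60 + z)/(I + z))/5 = -8/5 + (60 + z)/(5*(I + z)))
Y = -419925 (Y = -8 - 419917 = -419925)
N(-696, -266) + Y = (60 - 8*(-696) - 7*(-266))/(5*(-696 - 266)) - 419925 = (⅕)*(60 + 5568 + 1862)/(-962) - 419925 = (⅕)*(-1/962)*7490 - 419925 = -749/481 - 419925 = -201984674/481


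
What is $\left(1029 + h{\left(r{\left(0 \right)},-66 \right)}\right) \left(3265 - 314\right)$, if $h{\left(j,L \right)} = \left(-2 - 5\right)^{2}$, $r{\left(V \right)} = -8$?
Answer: $3181178$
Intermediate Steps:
$h{\left(j,L \right)} = 49$ ($h{\left(j,L \right)} = \left(-7\right)^{2} = 49$)
$\left(1029 + h{\left(r{\left(0 \right)},-66 \right)}\right) \left(3265 - 314\right) = \left(1029 + 49\right) \left(3265 - 314\right) = 1078 \cdot 2951 = 3181178$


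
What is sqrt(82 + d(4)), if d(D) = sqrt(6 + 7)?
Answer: sqrt(82 + sqrt(13)) ≈ 9.2523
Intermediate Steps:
d(D) = sqrt(13)
sqrt(82 + d(4)) = sqrt(82 + sqrt(13))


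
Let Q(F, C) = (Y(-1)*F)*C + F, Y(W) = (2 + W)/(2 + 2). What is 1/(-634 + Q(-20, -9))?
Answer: -1/609 ≈ -0.0016420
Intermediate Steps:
Y(W) = ½ + W/4 (Y(W) = (2 + W)/4 = (2 + W)*(¼) = ½ + W/4)
Q(F, C) = F + C*F/4 (Q(F, C) = ((½ + (¼)*(-1))*F)*C + F = ((½ - ¼)*F)*C + F = (F/4)*C + F = C*F/4 + F = F + C*F/4)
1/(-634 + Q(-20, -9)) = 1/(-634 + (¼)*(-20)*(4 - 9)) = 1/(-634 + (¼)*(-20)*(-5)) = 1/(-634 + 25) = 1/(-609) = -1/609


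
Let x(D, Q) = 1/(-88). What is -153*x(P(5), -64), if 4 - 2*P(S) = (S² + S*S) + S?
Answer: 153/88 ≈ 1.7386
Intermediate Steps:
P(S) = 2 - S² - S/2 (P(S) = 2 - ((S² + S*S) + S)/2 = 2 - ((S² + S²) + S)/2 = 2 - (2*S² + S)/2 = 2 - (S + 2*S²)/2 = 2 + (-S² - S/2) = 2 - S² - S/2)
x(D, Q) = -1/88
-153*x(P(5), -64) = -153*(-1/88) = 153/88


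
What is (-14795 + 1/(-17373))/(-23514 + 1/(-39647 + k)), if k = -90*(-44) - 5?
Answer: 9174040966912/14580493322997 ≈ 0.62920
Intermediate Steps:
k = 3955 (k = 3960 - 5 = 3955)
(-14795 + 1/(-17373))/(-23514 + 1/(-39647 + k)) = (-14795 + 1/(-17373))/(-23514 + 1/(-39647 + 3955)) = (-14795 - 1/17373)/(-23514 + 1/(-35692)) = -257033536/(17373*(-23514 - 1/35692)) = -257033536/(17373*(-839261689/35692)) = -257033536/17373*(-35692/839261689) = 9174040966912/14580493322997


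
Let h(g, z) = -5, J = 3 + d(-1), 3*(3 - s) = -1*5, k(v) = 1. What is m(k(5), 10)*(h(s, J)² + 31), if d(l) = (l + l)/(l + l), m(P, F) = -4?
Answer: -224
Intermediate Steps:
d(l) = 1 (d(l) = (2*l)/((2*l)) = (2*l)*(1/(2*l)) = 1)
s = 14/3 (s = 3 - (-1)*5/3 = 3 - ⅓*(-5) = 3 + 5/3 = 14/3 ≈ 4.6667)
J = 4 (J = 3 + 1 = 4)
m(k(5), 10)*(h(s, J)² + 31) = -4*((-5)² + 31) = -4*(25 + 31) = -4*56 = -224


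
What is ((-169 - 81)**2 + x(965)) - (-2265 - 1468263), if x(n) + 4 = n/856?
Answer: 1312269509/856 ≈ 1.5330e+6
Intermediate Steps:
x(n) = -4 + n/856
((-169 - 81)**2 + x(965)) - (-2265 - 1468263) = ((-169 - 81)**2 + (-4 + (1/856)*965)) - (-2265 - 1468263) = ((-250)**2 + (-4 + 965/856)) - 1*(-1470528) = (62500 - 2459/856) + 1470528 = 53497541/856 + 1470528 = 1312269509/856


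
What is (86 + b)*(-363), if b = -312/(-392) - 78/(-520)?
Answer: -30930141/980 ≈ -31561.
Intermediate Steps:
b = 927/980 (b = -312*(-1/392) - 78*(-1/520) = 39/49 + 3/20 = 927/980 ≈ 0.94592)
(86 + b)*(-363) = (86 + 927/980)*(-363) = (85207/980)*(-363) = -30930141/980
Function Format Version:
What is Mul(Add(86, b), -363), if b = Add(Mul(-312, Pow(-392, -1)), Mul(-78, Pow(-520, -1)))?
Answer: Rational(-30930141, 980) ≈ -31561.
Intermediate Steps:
b = Rational(927, 980) (b = Add(Mul(-312, Rational(-1, 392)), Mul(-78, Rational(-1, 520))) = Add(Rational(39, 49), Rational(3, 20)) = Rational(927, 980) ≈ 0.94592)
Mul(Add(86, b), -363) = Mul(Add(86, Rational(927, 980)), -363) = Mul(Rational(85207, 980), -363) = Rational(-30930141, 980)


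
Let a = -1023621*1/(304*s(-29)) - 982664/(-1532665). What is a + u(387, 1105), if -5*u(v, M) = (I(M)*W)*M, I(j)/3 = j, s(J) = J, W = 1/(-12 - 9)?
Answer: 3310734485681723/94583822480 ≈ 35003.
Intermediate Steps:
W = -1/21 (W = 1/(-21) = -1/21 ≈ -0.047619)
I(j) = 3*j
u(v, M) = M²/35 (u(v, M) = -(3*M)*(-1/21)*M/5 = -(-M/7)*M/5 = -(-1)*M²/35 = M²/35)
a = 1577531245789/13511974640 (a = -1023621/((-29*304)) - 982664/(-1532665) = -1023621/(-8816) - 982664*(-1/1532665) = -1023621*(-1/8816) + 982664/1532665 = 1023621/8816 + 982664/1532665 = 1577531245789/13511974640 ≈ 116.75)
a + u(387, 1105) = 1577531245789/13511974640 + (1/35)*1105² = 1577531245789/13511974640 + (1/35)*1221025 = 1577531245789/13511974640 + 244205/7 = 3310734485681723/94583822480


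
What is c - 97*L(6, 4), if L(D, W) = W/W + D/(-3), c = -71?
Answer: 26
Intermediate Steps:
L(D, W) = 1 - D/3 (L(D, W) = 1 + D*(-⅓) = 1 - D/3)
c - 97*L(6, 4) = -71 - 97*(1 - ⅓*6) = -71 - 97*(1 - 2) = -71 - 97*(-1) = -71 + 97 = 26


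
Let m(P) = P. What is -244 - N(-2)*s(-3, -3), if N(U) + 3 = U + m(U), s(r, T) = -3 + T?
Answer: -286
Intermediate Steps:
N(U) = -3 + 2*U (N(U) = -3 + (U + U) = -3 + 2*U)
-244 - N(-2)*s(-3, -3) = -244 - (-3 + 2*(-2))*(-3 - 3) = -244 - (-3 - 4)*(-6) = -244 - (-7)*(-6) = -244 - 1*42 = -244 - 42 = -286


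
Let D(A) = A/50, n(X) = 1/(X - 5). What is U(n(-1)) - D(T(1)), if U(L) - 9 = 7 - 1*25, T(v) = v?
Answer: -451/50 ≈ -9.0200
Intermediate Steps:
n(X) = 1/(-5 + X)
U(L) = -9 (U(L) = 9 + (7 - 1*25) = 9 + (7 - 25) = 9 - 18 = -9)
D(A) = A/50 (D(A) = A*(1/50) = A/50)
U(n(-1)) - D(T(1)) = -9 - 1/50 = -451/50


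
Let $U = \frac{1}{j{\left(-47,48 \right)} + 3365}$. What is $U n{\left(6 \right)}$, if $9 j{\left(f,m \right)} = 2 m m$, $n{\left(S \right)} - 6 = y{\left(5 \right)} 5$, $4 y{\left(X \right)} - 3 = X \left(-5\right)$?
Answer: $- \frac{43}{7754} \approx -0.0055455$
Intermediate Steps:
$y{\left(X \right)} = \frac{3}{4} - \frac{5 X}{4}$ ($y{\left(X \right)} = \frac{3}{4} + \frac{X \left(-5\right)}{4} = \frac{3}{4} + \frac{\left(-5\right) X}{4} = \frac{3}{4} - \frac{5 X}{4}$)
$n{\left(S \right)} = - \frac{43}{2}$ ($n{\left(S \right)} = 6 + \left(\frac{3}{4} - \frac{25}{4}\right) 5 = 6 - \frac{55}{2} = - \frac{43}{2}$)
$j{\left(f,m \right)} = \frac{2 m^{2}}{9}$ ($j{\left(f,m \right)} = \frac{2 m m}{9} = \frac{2 m^{2}}{9}$)
$U = \frac{1}{3877}$ ($U = \frac{1}{\frac{2 \cdot 48^{2}}{9} + 3365} = \frac{1}{\frac{2}{9} \cdot 2304 + 3365} = \frac{1}{512 + 3365} = \frac{1}{3877} \approx 0.00025793$)
$U n{\left(6 \right)} = \frac{1}{3877} \left(- \frac{43}{2}\right) = - \frac{43}{7754}$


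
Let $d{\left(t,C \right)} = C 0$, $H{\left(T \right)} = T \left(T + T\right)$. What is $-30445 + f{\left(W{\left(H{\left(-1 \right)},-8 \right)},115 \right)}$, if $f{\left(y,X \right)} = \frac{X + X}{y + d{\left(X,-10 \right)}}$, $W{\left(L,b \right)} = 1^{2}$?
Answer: $-30215$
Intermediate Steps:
$H{\left(T \right)} = 2 T^{2}$ ($H{\left(T \right)} = T 2 T = 2 T^{2}$)
$d{\left(t,C \right)} = 0$
$W{\left(L,b \right)} = 1$
$f{\left(y,X \right)} = \frac{2 X}{y}$ ($f{\left(y,X \right)} = \frac{X + X}{y + 0} = \frac{2 X}{y}$)
$-30445 + f{\left(W{\left(H{\left(-1 \right)},-8 \right)},115 \right)} = -30445 + 2 \cdot 115 \cdot 1^{-1} = -30445 + 2 \cdot 115 \cdot 1 = -30445 + 230 = -30215$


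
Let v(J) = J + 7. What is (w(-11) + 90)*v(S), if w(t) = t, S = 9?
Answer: 1264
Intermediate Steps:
v(J) = 7 + J
(w(-11) + 90)*v(S) = (-11 + 90)*(7 + 9) = 79*16 = 1264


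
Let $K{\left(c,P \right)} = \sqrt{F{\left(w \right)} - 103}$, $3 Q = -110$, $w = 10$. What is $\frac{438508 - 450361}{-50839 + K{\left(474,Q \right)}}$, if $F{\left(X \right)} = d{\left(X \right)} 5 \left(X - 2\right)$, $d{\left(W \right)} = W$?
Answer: $\frac{602594667}{2584603624} + \frac{35559 \sqrt{33}}{2584603624} \approx 0.23323$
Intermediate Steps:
$Q = - \frac{110}{3}$ ($Q = \frac{1}{3} \left(-110\right) = - \frac{110}{3} \approx -36.667$)
$F{\left(X \right)} = 5 X \left(-2 + X\right)$ ($F{\left(X \right)} = X 5 \left(X - 2\right) = 5 X \left(-2 + X\right)$)
$K{\left(c,P \right)} = 3 \sqrt{33}$ ($K{\left(c,P \right)} = \sqrt{5 \cdot 10 \left(-2 + 10\right) - 103} = \sqrt{5 \cdot 10 \cdot 8 - 103} = \sqrt{400 - 103} = \sqrt{297} = 3 \sqrt{33}$)
$\frac{438508 - 450361}{-50839 + K{\left(474,Q \right)}} = \frac{438508 - 450361}{-50839 + 3 \sqrt{33}} = - \frac{11853}{-50839 + 3 \sqrt{33}}$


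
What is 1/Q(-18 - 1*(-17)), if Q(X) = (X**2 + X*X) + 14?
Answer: 1/16 ≈ 0.062500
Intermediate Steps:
Q(X) = 14 + 2*X**2 (Q(X) = (X**2 + X**2) + 14 = 2*X**2 + 14 = 14 + 2*X**2)
1/Q(-18 - 1*(-17)) = 1/(14 + 2*(-18 - 1*(-17))**2) = 1/(14 + 2*(-18 + 17)**2) = 1/(14 + 2*(-1)**2) = 1/(14 + 2*1) = 1/(14 + 2) = 1/16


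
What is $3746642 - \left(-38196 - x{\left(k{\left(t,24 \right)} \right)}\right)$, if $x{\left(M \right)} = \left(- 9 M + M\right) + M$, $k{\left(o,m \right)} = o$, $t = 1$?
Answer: $3784831$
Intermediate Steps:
$x{\left(M \right)} = - 7 M$ ($x{\left(M \right)} = - 8 M + M = - 7 M$)
$3746642 - \left(-38196 - x{\left(k{\left(t,24 \right)} \right)}\right) = 3746642 - \left(-38196 - \left(-7\right) 1\right) = 3746642 - \left(-38196 - -7\right) = 3746642 - \left(-38196 + 7\right) = 3746642 - -38189 = 3746642 + 38189 = 3784831$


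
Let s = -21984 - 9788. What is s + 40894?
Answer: 9122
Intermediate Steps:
s = -31772
s + 40894 = -31772 + 40894 = 9122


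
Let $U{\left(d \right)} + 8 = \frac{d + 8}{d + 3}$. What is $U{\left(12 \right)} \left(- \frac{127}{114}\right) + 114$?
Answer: $\frac{20764}{171} \approx 121.43$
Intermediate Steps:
$U{\left(d \right)} = -8 + \frac{8 + d}{3 + d}$ ($U{\left(d \right)} = -8 + \frac{d + 8}{d + 3} = -8 + \frac{8 + d}{3 + d}$)
$U{\left(12 \right)} \left(- \frac{127}{114}\right) + 114 = \frac{-16 - 84}{3 + 12} \left(- \frac{127}{114}\right) + 114 = \frac{-16 - 84}{15} \left(\left(-127\right) \frac{1}{114}\right) + 114 = \frac{1}{15} \left(-100\right) \left(- \frac{127}{114}\right) + 114 = \left(- \frac{20}{3}\right) \left(- \frac{127}{114}\right) + 114 = \frac{1270}{171} + 114 = \frac{20764}{171}$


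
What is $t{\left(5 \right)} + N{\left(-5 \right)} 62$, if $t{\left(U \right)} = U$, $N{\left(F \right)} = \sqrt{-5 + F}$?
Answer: $5 + 62 i \sqrt{10} \approx 5.0 + 196.06 i$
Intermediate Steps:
$t{\left(5 \right)} + N{\left(-5 \right)} 62 = 5 + \sqrt{-5 - 5} \cdot 62 = 5 + \sqrt{-10} \cdot 62 = 5 + i \sqrt{10} \cdot 62 = 5 + 62 i \sqrt{10}$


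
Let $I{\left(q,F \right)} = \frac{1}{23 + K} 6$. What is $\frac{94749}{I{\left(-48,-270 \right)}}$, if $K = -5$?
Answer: $284247$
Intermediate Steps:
$I{\left(q,F \right)} = \frac{1}{3}$ ($I{\left(q,F \right)} = \frac{1}{23 - 5} \cdot 6 = \frac{1}{18} \cdot 6 = \frac{1}{3}$)
$\frac{94749}{I{\left(-48,-270 \right)}} = 94749 \frac{1}{\frac{1}{3}} = 94749 \cdot 3 = 284247$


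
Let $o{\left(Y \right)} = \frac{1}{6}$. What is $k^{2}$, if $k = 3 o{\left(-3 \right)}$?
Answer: $\frac{1}{4} \approx 0.25$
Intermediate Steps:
$o{\left(Y \right)} = \frac{1}{6}$
$k = \frac{1}{2}$ ($k = 3 \cdot \frac{1}{6} = \frac{1}{2} \approx 0.5$)
$k^{2} = \left(\frac{1}{2}\right)^{2} = \frac{1}{4}$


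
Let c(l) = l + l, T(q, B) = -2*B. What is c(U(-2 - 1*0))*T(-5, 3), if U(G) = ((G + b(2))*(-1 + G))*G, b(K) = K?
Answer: 0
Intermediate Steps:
U(G) = G*(-1 + G)*(2 + G) (U(G) = ((G + 2)*(-1 + G))*G = ((2 + G)*(-1 + G))*G = ((-1 + G)*(2 + G))*G = G*(-1 + G)*(2 + G))
c(l) = 2*l
c(U(-2 - 1*0))*T(-5, 3) = (2*((-2 - 1*0)*(-2 + (-2 - 1*0) + (-2 - 1*0)²)))*(-2*3) = (2*((-2 + 0)*(-2 + (-2 + 0) + (-2 + 0)²)))*(-6) = (2*(-2*(-2 - 2 + (-2)²)))*(-6) = (2*(-2*(-2 - 2 + 4)))*(-6) = (2*(-2*0))*(-6) = (2*0)*(-6) = 0*(-6) = 0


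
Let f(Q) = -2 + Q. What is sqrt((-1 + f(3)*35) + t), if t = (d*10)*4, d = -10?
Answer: I*sqrt(366) ≈ 19.131*I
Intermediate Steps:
t = -400 (t = -10*10*4 = -100*4 = -400)
sqrt((-1 + f(3)*35) + t) = sqrt((-1 + (-2 + 3)*35) - 400) = sqrt((-1 + 1*35) - 400) = sqrt((-1 + 35) - 400) = sqrt(34 - 400) = sqrt(-366) = I*sqrt(366)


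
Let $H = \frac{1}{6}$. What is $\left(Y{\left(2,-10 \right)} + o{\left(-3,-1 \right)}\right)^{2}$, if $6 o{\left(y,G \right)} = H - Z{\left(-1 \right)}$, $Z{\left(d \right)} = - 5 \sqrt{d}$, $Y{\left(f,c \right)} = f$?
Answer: $\frac{4429}{1296} + \frac{365 i}{108} \approx 3.4174 + 3.3796 i$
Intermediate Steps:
$H = \frac{1}{6} \approx 0.16667$
$o{\left(y,G \right)} = \frac{1}{36} + \frac{5 i}{6}$ ($o{\left(y,G \right)} = \frac{\frac{1}{6} - - 5 \sqrt{-1}}{6} = \frac{\frac{1}{6} - - 5 i}{6} = \frac{\frac{1}{6} + 5 i}{6} = \frac{1}{36} + \frac{5 i}{6}$)
$\left(Y{\left(2,-10 \right)} + o{\left(-3,-1 \right)}\right)^{2} = \left(2 + \left(\frac{1}{36} + \frac{5 i}{6}\right)\right)^{2} = \left(\frac{73}{36} + \frac{5 i}{6}\right)^{2}$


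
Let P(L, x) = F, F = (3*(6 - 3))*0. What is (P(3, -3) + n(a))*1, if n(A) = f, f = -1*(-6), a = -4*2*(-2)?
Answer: 6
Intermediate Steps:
a = 16 (a = -8*(-2) = 16)
F = 0 (F = (3*3)*0 = 9*0 = 0)
P(L, x) = 0
f = 6
n(A) = 6
(P(3, -3) + n(a))*1 = (0 + 6)*1 = 6*1 = 6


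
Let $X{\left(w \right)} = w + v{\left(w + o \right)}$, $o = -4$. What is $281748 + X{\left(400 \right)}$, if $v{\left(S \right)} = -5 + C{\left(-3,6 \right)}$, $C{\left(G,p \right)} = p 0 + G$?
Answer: $282140$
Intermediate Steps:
$C{\left(G,p \right)} = G$ ($C{\left(G,p \right)} = 0 + G = G$)
$v{\left(S \right)} = -8$ ($v{\left(S \right)} = -5 - 3 = -8$)
$X{\left(w \right)} = -8 + w$ ($X{\left(w \right)} = w - 8 = -8 + w$)
$281748 + X{\left(400 \right)} = 281748 + \left(-8 + 400\right) = 281748 + 392 = 282140$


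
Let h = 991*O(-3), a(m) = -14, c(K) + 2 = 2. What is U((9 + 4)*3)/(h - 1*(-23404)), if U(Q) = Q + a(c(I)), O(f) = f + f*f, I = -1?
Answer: 1/1174 ≈ 0.00085179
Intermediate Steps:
c(K) = 0 (c(K) = -2 + 2 = 0)
O(f) = f + f²
U(Q) = -14 + Q (U(Q) = Q - 14 = -14 + Q)
h = 5946 (h = 991*(-3*(1 - 3)) = 991*(-3*(-2)) = 991*6 = 5946)
U((9 + 4)*3)/(h - 1*(-23404)) = (-14 + (9 + 4)*3)/(5946 - 1*(-23404)) = (-14 + 13*3)/(5946 + 23404) = (-14 + 39)/29350 = 25*(1/29350) = 1/1174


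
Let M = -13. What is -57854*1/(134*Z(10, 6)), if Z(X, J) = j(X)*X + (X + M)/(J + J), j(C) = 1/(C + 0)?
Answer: -115708/201 ≈ -575.66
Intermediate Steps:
j(C) = 1/C
Z(X, J) = 1 + (-13 + X)/(2*J) (Z(X, J) = X/X + (X - 13)/(J + J) = 1 + (-13 + X)/((2*J)) = 1 + (-13 + X)*(1/(2*J)) = 1 + (-13 + X)/(2*J))
-57854*1/(134*Z(10, 6)) = -57854*6/(67*(-13 + 10 + 2*6)) = -57854*6/(67*(-13 + 10 + 12)) = -57854/(134*((1/2)*(1/6)*9)) = -57854/(134*(3/4)) = -57854/201/2 = -57854*2/201 = -115708/201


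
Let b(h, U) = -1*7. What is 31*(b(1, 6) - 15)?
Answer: -682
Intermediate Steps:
b(h, U) = -7
31*(b(1, 6) - 15) = 31*(-7 - 15) = 31*(-22) = -682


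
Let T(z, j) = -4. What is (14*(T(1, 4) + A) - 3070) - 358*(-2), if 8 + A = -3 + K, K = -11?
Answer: -2718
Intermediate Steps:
A = -22 (A = -8 + (-3 - 11) = -8 - 14 = -22)
(14*(T(1, 4) + A) - 3070) - 358*(-2) = (14*(-4 - 22) - 3070) - 358*(-2) = (14*(-26) - 3070) + 716 = (-364 - 3070) + 716 = -3434 + 716 = -2718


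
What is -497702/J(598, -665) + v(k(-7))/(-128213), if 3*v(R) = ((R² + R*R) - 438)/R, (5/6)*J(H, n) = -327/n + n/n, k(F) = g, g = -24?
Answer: -106087228069963/381561888 ≈ -2.7803e+5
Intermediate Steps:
k(F) = -24
J(H, n) = 6/5 - 1962/(5*n) (J(H, n) = 6*(-327/n + n/n)/5 = 6*(-327/n + 1)/5 = 6*(1 - 327/n)/5 = 6/5 - 1962/(5*n))
v(R) = (-438 + 2*R²)/(3*R) (v(R) = (((R² + R*R) - 438)/R)/3 = (((R² + R²) - 438)/R)/3 = ((2*R² - 438)/R)/3 = ((-438 + 2*R²)/R)/3 = (-438 + 2*R²)/(3*R))
-497702/J(598, -665) + v(k(-7))/(-128213) = -497702*(-3325/(6*(-327 - 665))) + (-146/(-24) + (⅔)*(-24))/(-128213) = -497702/((6/5)*(-1/665)*(-992)) + (-146*(-1/24) - 16)*(-1/128213) = -497702/5952/3325 + (73/12 - 16)*(-1/128213) = -497702*3325/5952 - 119/12*(-1/128213) = -827429575/2976 + 119/1538556 = -106087228069963/381561888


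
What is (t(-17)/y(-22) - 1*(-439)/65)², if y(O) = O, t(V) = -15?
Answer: 113060689/2044900 ≈ 55.289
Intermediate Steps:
(t(-17)/y(-22) - 1*(-439)/65)² = (-15/(-22) - 1*(-439)/65)² = (-15*(-1/22) + 439*(1/65))² = (15/22 + 439/65)² = (10633/1430)² = 113060689/2044900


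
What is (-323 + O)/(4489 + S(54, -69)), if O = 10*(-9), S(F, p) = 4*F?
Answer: -413/4705 ≈ -0.087779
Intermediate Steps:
O = -90
(-323 + O)/(4489 + S(54, -69)) = (-323 - 90)/(4489 + 4*54) = -413/(4489 + 216) = -413/4705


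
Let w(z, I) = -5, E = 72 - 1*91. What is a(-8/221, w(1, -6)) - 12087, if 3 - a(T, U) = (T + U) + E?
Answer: -2665252/221 ≈ -12060.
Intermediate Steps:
E = -19 (E = 72 - 91 = -19)
a(T, U) = 22 - T - U (a(T, U) = 3 - ((T + U) - 19) = 3 - (-19 + T + U) = 3 + (19 - T - U) = 22 - T - U)
a(-8/221, w(1, -6)) - 12087 = (22 - (-8)/221 - 1*(-5)) - 12087 = (22 - (-8)/221 + 5) - 12087 = (22 - 1*(-8/221) + 5) - 12087 = (22 + 8/221 + 5) - 12087 = 5975/221 - 12087 = -2665252/221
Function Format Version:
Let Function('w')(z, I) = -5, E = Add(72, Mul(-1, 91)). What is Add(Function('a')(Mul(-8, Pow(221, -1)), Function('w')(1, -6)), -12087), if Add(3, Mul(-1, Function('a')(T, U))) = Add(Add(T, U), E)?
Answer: Rational(-2665252, 221) ≈ -12060.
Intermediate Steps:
E = -19 (E = Add(72, -91) = -19)
Function('a')(T, U) = Add(22, Mul(-1, T), Mul(-1, U)) (Function('a')(T, U) = Add(3, Mul(-1, Add(Add(T, U), -19))) = Add(3, Mul(-1, Add(-19, T, U))) = Add(3, Add(19, Mul(-1, T), Mul(-1, U))) = Add(22, Mul(-1, T), Mul(-1, U)))
Add(Function('a')(Mul(-8, Pow(221, -1)), Function('w')(1, -6)), -12087) = Add(Add(22, Mul(-1, Mul(-8, Pow(221, -1))), Mul(-1, -5)), -12087) = Add(Add(22, Mul(-1, Mul(-8, Rational(1, 221))), 5), -12087) = Add(Add(22, Mul(-1, Rational(-8, 221)), 5), -12087) = Add(Add(22, Rational(8, 221), 5), -12087) = Add(Rational(5975, 221), -12087) = Rational(-2665252, 221)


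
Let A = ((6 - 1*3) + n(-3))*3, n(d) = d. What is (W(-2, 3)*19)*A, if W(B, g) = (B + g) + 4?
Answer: 0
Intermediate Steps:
W(B, g) = 4 + B + g
A = 0 (A = ((6 - 1*3) - 3)*3 = ((6 - 3) - 3)*3 = (3 - 3)*3 = 0*3 = 0)
(W(-2, 3)*19)*A = ((4 - 2 + 3)*19)*0 = (5*19)*0 = 95*0 = 0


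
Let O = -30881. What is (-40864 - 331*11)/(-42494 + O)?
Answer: 8901/14675 ≈ 0.60654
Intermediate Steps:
(-40864 - 331*11)/(-42494 + O) = (-40864 - 331*11)/(-42494 - 30881) = (-40864 - 3641)/(-73375) = -44505*(-1/73375) = 8901/14675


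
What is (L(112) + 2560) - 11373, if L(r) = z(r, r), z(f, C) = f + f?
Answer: -8589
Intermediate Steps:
z(f, C) = 2*f
L(r) = 2*r
(L(112) + 2560) - 11373 = (2*112 + 2560) - 11373 = (224 + 2560) - 11373 = 2784 - 11373 = -8589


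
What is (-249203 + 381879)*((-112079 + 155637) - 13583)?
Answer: 3976963100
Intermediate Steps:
(-249203 + 381879)*((-112079 + 155637) - 13583) = 132676*(43558 - 13583) = 132676*29975 = 3976963100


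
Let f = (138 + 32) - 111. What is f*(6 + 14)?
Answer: 1180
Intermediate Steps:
f = 59 (f = 170 - 111 = 59)
f*(6 + 14) = 59*(6 + 14) = 59*20 = 1180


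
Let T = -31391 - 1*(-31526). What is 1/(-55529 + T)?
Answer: -1/55394 ≈ -1.8052e-5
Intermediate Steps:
T = 135 (T = -31391 + 31526 = 135)
1/(-55529 + T) = 1/(-55529 + 135) = 1/(-55394) = -1/55394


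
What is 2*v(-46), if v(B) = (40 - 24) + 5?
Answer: 42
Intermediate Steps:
v(B) = 21 (v(B) = 16 + 5 = 21)
2*v(-46) = 2*21 = 42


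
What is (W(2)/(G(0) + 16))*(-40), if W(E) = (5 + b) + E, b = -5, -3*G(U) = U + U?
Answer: -5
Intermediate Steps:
G(U) = -2*U/3 (G(U) = -(U + U)/3 = -2*U/3)
W(E) = E (W(E) = (5 - 5) + E = 0 + E = E)
(W(2)/(G(0) + 16))*(-40) = (2/(-⅔*0 + 16))*(-40) = (2/(0 + 16))*(-40) = (2/16)*(-40) = (2*(1/16))*(-40) = (⅛)*(-40) = -5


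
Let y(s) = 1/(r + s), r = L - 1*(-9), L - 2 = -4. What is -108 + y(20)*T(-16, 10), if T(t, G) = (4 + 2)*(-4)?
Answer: -980/9 ≈ -108.89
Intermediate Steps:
L = -2 (L = 2 - 4 = -2)
T(t, G) = -24 (T(t, G) = 6*(-4) = -24)
r = 7 (r = -2 - 1*(-9) = -2 + 9 = 7)
y(s) = 1/(7 + s)
-108 + y(20)*T(-16, 10) = -108 - 24/(7 + 20) = -108 - 24/27 = -108 + (1/27)*(-24) = -108 - 8/9 = -980/9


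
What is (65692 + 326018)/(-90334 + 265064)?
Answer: 39171/17473 ≈ 2.2418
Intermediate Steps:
(65692 + 326018)/(-90334 + 265064) = 391710/174730 = 391710*(1/174730) = 39171/17473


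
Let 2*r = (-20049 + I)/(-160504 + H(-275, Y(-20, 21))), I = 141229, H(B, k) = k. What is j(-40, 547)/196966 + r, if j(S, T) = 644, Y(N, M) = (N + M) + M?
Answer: -422529269/1128910629 ≈ -0.37428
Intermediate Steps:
Y(N, M) = N + 2*M (Y(N, M) = (M + N) + M = N + 2*M)
r = -30295/80241 (r = ((-20049 + 141229)/(-160504 + (-20 + 2*21)))/2 = (121180/(-160504 + (-20 + 42)))/2 = (121180/(-160504 + 22))/2 = (121180/(-160482))/2 = (121180*(-1/160482))/2 = (½)*(-60590/80241) = -30295/80241 ≈ -0.37755)
j(-40, 547)/196966 + r = 644/196966 - 30295/80241 = 644*(1/196966) - 30295/80241 = 46/14069 - 30295/80241 = -422529269/1128910629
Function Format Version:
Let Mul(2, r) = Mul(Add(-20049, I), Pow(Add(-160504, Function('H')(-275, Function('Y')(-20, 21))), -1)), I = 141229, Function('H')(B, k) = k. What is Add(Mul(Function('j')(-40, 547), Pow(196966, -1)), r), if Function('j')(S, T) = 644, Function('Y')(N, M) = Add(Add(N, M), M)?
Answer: Rational(-422529269, 1128910629) ≈ -0.37428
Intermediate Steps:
Function('Y')(N, M) = Add(N, Mul(2, M)) (Function('Y')(N, M) = Add(Add(M, N), M) = Add(N, Mul(2, M)))
r = Rational(-30295, 80241) (r = Mul(Rational(1, 2), Mul(Add(-20049, 141229), Pow(Add(-160504, Add(-20, Mul(2, 21))), -1))) = Mul(Rational(1, 2), Mul(121180, Pow(Add(-160504, Add(-20, 42)), -1))) = Mul(Rational(1, 2), Mul(121180, Pow(Add(-160504, 22), -1))) = Mul(Rational(1, 2), Mul(121180, Pow(-160482, -1))) = Mul(Rational(1, 2), Mul(121180, Rational(-1, 160482))) = Mul(Rational(1, 2), Rational(-60590, 80241)) = Rational(-30295, 80241) ≈ -0.37755)
Add(Mul(Function('j')(-40, 547), Pow(196966, -1)), r) = Add(Mul(644, Pow(196966, -1)), Rational(-30295, 80241)) = Add(Mul(644, Rational(1, 196966)), Rational(-30295, 80241)) = Add(Rational(46, 14069), Rational(-30295, 80241)) = Rational(-422529269, 1128910629)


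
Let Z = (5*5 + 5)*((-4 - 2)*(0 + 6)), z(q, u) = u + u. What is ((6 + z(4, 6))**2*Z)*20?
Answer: -6998400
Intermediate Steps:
z(q, u) = 2*u
Z = -1080 (Z = (25 + 5)*(-6*6) = 30*(-36) = -1080)
((6 + z(4, 6))**2*Z)*20 = ((6 + 2*6)**2*(-1080))*20 = ((6 + 12)**2*(-1080))*20 = (18**2*(-1080))*20 = (324*(-1080))*20 = -349920*20 = -6998400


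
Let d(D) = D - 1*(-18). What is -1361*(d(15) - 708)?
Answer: 918675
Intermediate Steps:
d(D) = 18 + D (d(D) = D + 18 = 18 + D)
-1361*(d(15) - 708) = -1361*((18 + 15) - 708) = -1361*(33 - 708) = -1361*(-675) = 918675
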